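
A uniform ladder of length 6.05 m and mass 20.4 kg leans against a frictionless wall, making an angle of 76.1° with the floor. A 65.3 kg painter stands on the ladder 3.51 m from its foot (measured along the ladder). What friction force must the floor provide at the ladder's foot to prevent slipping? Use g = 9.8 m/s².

f ≈ 117 N

About the foot of the ladder:
Ladder weight 20.4×9.8 = 199.9 N acts at 3.025 m along the ladder; its horizontal arm is 3.025·cos76.1° = 0.7267 m → τ = 145.3 N·m clockwise.
Painter: 65.3×9.8 = 639.9 N at 3.51 m → arm 0.8432 m → τ = 539.6 N·m clockwise.
Wall normal N acts horizontally at the top; its moment arm is the height L sinθ = 6.05·sin76.1° = 5.873 m, counterclockwise.
Στ = 0 ⇒ N × 5.873 = 684.9 ⇒ N = 117 N.
ΣFx = 0: friction at the foot balances the wall's push, so f = N_wall = 117 N.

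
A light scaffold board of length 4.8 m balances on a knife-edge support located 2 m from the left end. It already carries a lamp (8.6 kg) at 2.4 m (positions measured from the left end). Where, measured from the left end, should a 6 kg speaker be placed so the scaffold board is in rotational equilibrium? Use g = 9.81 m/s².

x ≈ 1.43 m from the left end

Choose the knife-edge support (at 2 m from the left end) as the axis so the support reaction has zero arm there.
Lamp: 8.6 × 9.81 = 84.37 N down at 2.4 m → arm 0.4 m, τ = 84.37 × 0.4 = 33.75 N·m clockwise.
Net moment of existing loads = 33.75 N·m clockwise.
The speaker weighs 6 × 9.81 = 58.86 N and must supply an equal counterclockwise moment, so its lever arm about the knife-edge support is 33.75 / 58.86 = 0.573 m.
That puts it at 2 − 0.573 = 1.43 m from the left end.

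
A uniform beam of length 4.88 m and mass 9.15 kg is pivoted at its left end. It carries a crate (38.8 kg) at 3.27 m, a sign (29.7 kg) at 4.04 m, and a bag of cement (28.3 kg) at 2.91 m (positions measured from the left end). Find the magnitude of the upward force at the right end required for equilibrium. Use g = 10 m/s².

F ≈ 720 N

About the left end:
Beam weight: 9.15 × 10 = 91.5 N down at 2.44 m → arm 2.44 m, τ = 91.5 × 2.44 = 223.3 N·m clockwise.
Crate: 38.8 × 10 = 388 N down at 3.27 m → arm 3.27 m, τ = 388 × 3.27 = 1269 N·m clockwise.
Sign: 29.7 × 10 = 297 N down at 4.04 m → arm 4.04 m, τ = 297 × 4.04 = 1200 N·m clockwise.
Bag of cement: 28.3 × 10 = 283 N down at 2.91 m → arm 2.91 m, τ = 283 × 2.91 = 823.5 N·m clockwise.
Net moment of the loads = 3516 N·m clockwise.
The upward force F acts at the right end, arm 4.88 m, giving F × 4.88 counterclockwise.
For rotational equilibrium, F × 4.88 = 3516, so F = 3516 / 4.88 = 720 N.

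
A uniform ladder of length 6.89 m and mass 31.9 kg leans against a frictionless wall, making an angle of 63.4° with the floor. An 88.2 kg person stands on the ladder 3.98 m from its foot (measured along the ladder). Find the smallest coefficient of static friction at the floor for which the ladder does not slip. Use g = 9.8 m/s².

About the foot of the ladder:
Ladder weight 31.9×9.8 = 312.6 N acts at 3.445 m along the ladder; its horizontal arm is 3.445·cos63.4° = 1.543 m → τ = 482.3 N·m clockwise.
Person: 88.2×9.8 = 864.4 N at 3.98 m → arm 1.782 m → τ = 1540 N·m clockwise.
Wall normal N acts horizontally at the top; its moment arm is the height L sinθ = 6.89·sin63.4° = 6.161 m, counterclockwise.
For rotational equilibrium, N × 6.161 = 2022, so N = 328.2 N.
ΣFx = 0 ⇒ f = N_wall = 328.2 N. ΣFy = 0 ⇒ N_floor = 1177 N.
μ_min = f / N_floor = 328.2 / 1177 = 0.279.

μ_min ≈ 0.279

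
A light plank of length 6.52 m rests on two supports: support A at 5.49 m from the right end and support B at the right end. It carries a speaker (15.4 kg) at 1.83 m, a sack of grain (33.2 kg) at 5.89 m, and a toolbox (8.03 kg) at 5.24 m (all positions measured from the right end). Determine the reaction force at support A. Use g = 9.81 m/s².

Choose support B as the axis so its reaction then has zero moment arm.
Speaker: 15.4 × 9.81 = 151.1 N down at 1.83 m → arm 1.83 m, τ = 151.1 × 1.83 = 276.5 N·m counterclockwise.
Sack of grain: 33.2 × 9.81 = 325.7 N down at 5.89 m → arm 5.89 m, τ = 325.7 × 5.89 = 1918 N·m counterclockwise.
Toolbox: 8.03 × 9.81 = 78.77 N down at 5.24 m → arm 5.24 m, τ = 78.77 × 5.24 = 412.8 N·m counterclockwise.
Net load moment about support B = 2607 N·m counterclockwise.
Reaction R at support A is upward at 5.49 m, arm 5.49 m → moment R × 5.49 clockwise.
Στ = 0 ⇒ R × 5.49 = 2607 ⇒ R = 475 N.

R_A ≈ 475 N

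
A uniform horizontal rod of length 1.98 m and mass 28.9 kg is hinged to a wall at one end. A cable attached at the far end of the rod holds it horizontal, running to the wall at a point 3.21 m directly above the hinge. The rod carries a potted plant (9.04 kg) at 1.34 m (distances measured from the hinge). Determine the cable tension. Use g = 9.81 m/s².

T ≈ 237 N

Take moments about the hinge.
Beam weight: 28.9 × 9.81 = 283.5 N down at 0.99 m → arm 0.99 m, τ = 283.5 × 0.99 = 280.7 N·m clockwise.
Potted plant: 9.04 × 9.81 = 88.68 N down at 1.34 m → arm 1.34 m, τ = 88.68 × 1.34 = 118.8 N·m clockwise.
Total clockwise load moment = 399.5 N·m.
The cable tension T acts at 1.98 m; only its component perpendicular to the rod, T sinθ, produces torque. sinθ = h/√(h²+d²) = 3.21/√(3.21²+1.98²) = 0.8511.
Setting net torque to zero: T × 1.98 × 0.8511 = 399.5 → T = 399.5 / 1.685 = 237 N.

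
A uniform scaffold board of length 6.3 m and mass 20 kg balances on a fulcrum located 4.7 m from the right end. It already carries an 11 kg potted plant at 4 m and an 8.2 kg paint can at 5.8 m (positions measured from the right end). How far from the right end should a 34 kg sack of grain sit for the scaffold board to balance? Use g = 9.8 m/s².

Taking torques about the fulcrum (at 4.7 m from the right end):
Beam weight: 20 × 9.8 = 196 N down at 3.15 m → arm 1.55 m, τ = 196 × 1.55 = 303.8 N·m clockwise.
Potted plant: 11 × 9.8 = 107.8 N down at 4 m → arm 0.7 m, τ = 107.8 × 0.7 = 75.46 N·m clockwise.
Paint can: 8.2 × 9.8 = 80.36 N down at 5.8 m → arm 1.1 m, τ = 80.36 × 1.1 = 88.4 N·m counterclockwise.
Net moment of existing loads = 290.9 N·m clockwise.
The sack of grain weighs 34 × 9.8 = 333.2 N and must supply an equal counterclockwise moment, so its lever arm about the fulcrum is 290.9 / 333.2 = 0.873 m.
That puts it at 4.7 + 0.873 = 5.57 m from the right end.

x ≈ 5.57 m from the right end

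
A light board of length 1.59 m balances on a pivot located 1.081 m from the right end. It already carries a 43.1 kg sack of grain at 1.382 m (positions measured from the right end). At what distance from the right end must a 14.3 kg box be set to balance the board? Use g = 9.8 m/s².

x ≈ 0.174 m from the right end

Taking torques about the pivot (at 1.081 m from the right end):
Sack of grain: 43.1 × 9.8 = 422.4 N down at 1.382 m → arm 0.301 m, τ = 422.4 × 0.301 = 127.1 N·m counterclockwise.
Net moment of existing loads = 127.1 N·m counterclockwise.
The box weighs 14.3 × 9.8 = 140.1 N and must supply an equal clockwise moment, so its lever arm about the pivot is 127.1 / 140.1 = 0.907 m.
That puts it at 1.081 − 0.907 = 0.174 m from the right end.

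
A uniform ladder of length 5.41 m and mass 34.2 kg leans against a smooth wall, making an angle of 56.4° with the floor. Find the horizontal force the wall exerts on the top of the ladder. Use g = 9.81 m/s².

N_wall ≈ 111 N

About the foot of the ladder:
Ladder weight 34.2×9.81 = 335.5 N acts at 2.705 m along the ladder; its horizontal arm is 2.705·cos56.4° = 1.497 m → τ = 502.2 N·m clockwise.
Wall normal N acts horizontally at the top; its moment arm is the height L sinθ = 5.41·sin56.4° = 4.506 m, counterclockwise.
Setting net torque to zero: N × 4.506 = 502.2 → N = 111 N.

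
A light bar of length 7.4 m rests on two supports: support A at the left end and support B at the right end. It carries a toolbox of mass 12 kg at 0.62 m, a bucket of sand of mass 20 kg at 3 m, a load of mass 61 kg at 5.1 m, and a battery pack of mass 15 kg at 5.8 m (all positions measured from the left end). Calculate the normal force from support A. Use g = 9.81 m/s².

Choose support B as the axis so its reaction then has zero moment arm.
Toolbox: 12 × 9.81 = 117.7 N down at 0.62 m → arm 6.78 m, τ = 117.7 × 6.78 = 798 N·m counterclockwise.
Bucket of sand: 20 × 9.81 = 196.2 N down at 3 m → arm 4.4 m, τ = 196.2 × 4.4 = 863.3 N·m counterclockwise.
Load: 61 × 9.81 = 598.4 N down at 5.1 m → arm 2.3 m, τ = 598.4 × 2.3 = 1376 N·m counterclockwise.
Battery pack: 15 × 9.81 = 147.2 N down at 5.8 m → arm 1.6 m, τ = 147.2 × 1.6 = 235.5 N·m counterclockwise.
Net load moment about support B = 3273 N·m counterclockwise.
Reaction R at support A is upward at 0 m, arm 7.4 m → moment R × 7.4 clockwise.
Setting net torque to zero: R × 7.4 = 3273 → R = 442 N.

R_A ≈ 442 N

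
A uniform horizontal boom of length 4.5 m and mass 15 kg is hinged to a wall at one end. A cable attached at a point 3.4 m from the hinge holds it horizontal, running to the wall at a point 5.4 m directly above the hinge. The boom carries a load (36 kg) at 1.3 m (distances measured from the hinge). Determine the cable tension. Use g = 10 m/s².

T ≈ 280 N

Take moments about the hinge.
Beam weight: 15 × 10 = 150 N down at 2.25 m → arm 2.25 m, τ = 150 × 2.25 = 337.5 N·m clockwise.
Load: 36 × 10 = 360 N down at 1.3 m → arm 1.3 m, τ = 360 × 1.3 = 468 N·m clockwise.
Total clockwise load moment = 805.5 N·m.
The cable tension T acts at 3.4 m; only its component perpendicular to the boom, T sinθ, produces torque. sinθ = h/√(h²+d²) = 5.4/√(5.4²+3.4²) = 0.8462.
Setting net torque to zero: T × 3.4 × 0.8462 = 805.5 → T = 805.5 / 2.877 = 280 N.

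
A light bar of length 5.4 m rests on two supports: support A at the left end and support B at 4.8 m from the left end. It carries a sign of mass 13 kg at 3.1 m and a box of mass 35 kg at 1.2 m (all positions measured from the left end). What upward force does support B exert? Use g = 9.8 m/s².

R_B ≈ 168 N

Taking torques about support A:
Sign: 13 × 9.8 = 127.4 N down at 3.1 m → arm 3.1 m, τ = 127.4 × 3.1 = 394.9 N·m clockwise.
Box: 35 × 9.8 = 343 N down at 1.2 m → arm 1.2 m, τ = 343 × 1.2 = 411.6 N·m clockwise.
Net load moment about support A = 806.5 N·m clockwise.
Reaction R at support B is upward at 4.8 m, arm 4.8 m → moment R × 4.8 counterclockwise.
Στ = 0 ⇒ R × 4.8 = 806.5 ⇒ R = 168 N.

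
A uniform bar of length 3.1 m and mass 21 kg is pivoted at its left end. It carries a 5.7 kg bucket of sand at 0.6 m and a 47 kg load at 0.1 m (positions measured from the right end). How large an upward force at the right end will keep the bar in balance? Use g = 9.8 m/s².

Sum moments about the left end (the unknown pivot reaction has zero arm there).
Beam weight: 21 × 9.8 = 205.8 N down at 1.55 m → arm 1.55 m, τ = 205.8 × 1.55 = 319 N·m clockwise.
Bucket of sand: 5.7 × 9.8 = 55.86 N down at 0.6 m → arm 2.5 m, τ = 55.86 × 2.5 = 139.7 N·m clockwise.
Load: 47 × 9.8 = 460.6 N down at 0.1 m → arm 3 m, τ = 460.6 × 3 = 1382 N·m clockwise.
Net moment of the loads = 1841 N·m clockwise.
The upward force F acts at the right end, arm 3.1 m, giving F × 3.1 counterclockwise.
Στ = 0 ⇒ F × 3.1 = 1841 ⇒ F = 1841 / 3.1 = 594 N.

F ≈ 594 N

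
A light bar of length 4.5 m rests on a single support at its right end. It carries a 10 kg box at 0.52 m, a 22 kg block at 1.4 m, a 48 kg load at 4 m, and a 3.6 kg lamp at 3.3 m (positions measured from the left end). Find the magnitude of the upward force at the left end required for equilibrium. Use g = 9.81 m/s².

Taking torques about the right end:
Box: 10 × 9.81 = 98.1 N down at 0.52 m → arm 3.98 m, τ = 98.1 × 3.98 = 390.4 N·m counterclockwise.
Block: 22 × 9.81 = 215.8 N down at 1.4 m → arm 3.1 m, τ = 215.8 × 3.1 = 669 N·m counterclockwise.
Load: 48 × 9.81 = 470.9 N down at 4 m → arm 0.5 m, τ = 470.9 × 0.5 = 235.4 N·m counterclockwise.
Lamp: 3.6 × 9.81 = 35.32 N down at 3.3 m → arm 1.2 m, τ = 35.32 × 1.2 = 42.38 N·m counterclockwise.
Net moment of the loads = 1337 N·m counterclockwise.
The upward force F acts at the left end, arm 4.5 m, giving F × 4.5 clockwise.
For rotational equilibrium, F × 4.5 = 1337, so F = 1337 / 4.5 = 297 N.

F ≈ 297 N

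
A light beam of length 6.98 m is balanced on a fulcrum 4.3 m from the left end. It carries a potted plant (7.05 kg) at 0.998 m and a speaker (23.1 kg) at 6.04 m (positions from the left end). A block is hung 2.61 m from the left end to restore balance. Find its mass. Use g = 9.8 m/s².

Choose the fulcrum (at 4.3 m from the left end) as the axis so the support reaction has zero arm there.
Potted plant: 7.05 × 9.8 = 69.09 N down at 0.998 m → arm 3.302 m, τ = 69.09 × 3.302 = 228.1 N·m counterclockwise.
Speaker: 23.1 × 9.8 = 226.4 N down at 6.04 m → arm 1.74 m, τ = 226.4 × 1.74 = 393.9 N·m clockwise.
Net moment of known loads = 165.8 N·m clockwise.
An unknown mass m at 2.61 m has arm 1.69 m; its moment is m·g·1.69 counterclockwise.
For rotational equilibrium, m × 9.8 × 1.69 = 165.8, so m = 165.8 / (9.8 × 1.69) = 10 kg.

m ≈ 10 kg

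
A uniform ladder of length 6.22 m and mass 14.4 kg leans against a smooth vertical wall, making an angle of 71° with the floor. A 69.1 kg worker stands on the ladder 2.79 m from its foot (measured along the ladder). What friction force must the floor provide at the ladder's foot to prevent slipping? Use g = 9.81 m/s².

Taking torques about the foot of the ladder:
Ladder weight 14.4×9.81 = 141.3 N acts at 3.11 m along the ladder; its horizontal arm is 3.11·cos71° = 1.013 m → τ = 143.1 N·m clockwise.
Worker: 69.1×9.81 = 677.9 N at 2.79 m → arm 0.9083 m → τ = 615.7 N·m clockwise.
Wall normal N acts horizontally at the top; its moment arm is the height L sinθ = 6.22·sin71° = 5.881 m, counterclockwise.
Στ = 0 ⇒ N × 5.881 = 758.8 ⇒ N = 129 N.
ΣFx = 0: friction at the foot balances the wall's push, so f = N_wall = 129 N.

f ≈ 129 N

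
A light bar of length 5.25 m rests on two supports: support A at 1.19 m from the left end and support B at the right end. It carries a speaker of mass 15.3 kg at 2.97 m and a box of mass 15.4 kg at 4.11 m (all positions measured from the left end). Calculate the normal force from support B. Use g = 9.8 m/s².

R_B ≈ 174 N

About support A:
Speaker: 15.3 × 9.8 = 149.9 N down at 2.97 m → arm 1.78 m, τ = 149.9 × 1.78 = 266.8 N·m clockwise.
Box: 15.4 × 9.8 = 150.9 N down at 4.11 m → arm 2.92 m, τ = 150.9 × 2.92 = 440.6 N·m clockwise.
Net load moment about support A = 707.4 N·m clockwise.
Reaction R at support B is upward at 5.25 m, arm 4.06 m → moment R × 4.06 counterclockwise.
Balancing moments: R × 4.06 = 707.4, giving R = 174 N.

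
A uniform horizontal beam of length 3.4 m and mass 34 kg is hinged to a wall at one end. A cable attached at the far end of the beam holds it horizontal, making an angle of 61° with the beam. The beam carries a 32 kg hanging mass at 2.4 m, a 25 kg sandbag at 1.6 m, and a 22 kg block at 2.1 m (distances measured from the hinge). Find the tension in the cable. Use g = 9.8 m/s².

T ≈ 728 N

Choose the hinge as the axis so the unknown hinge reaction has zero arm there.
Beam weight: 34 × 9.8 = 333.2 N down at 1.7 m → arm 1.7 m, τ = 333.2 × 1.7 = 566.4 N·m clockwise.
Hanging mass: 32 × 9.8 = 313.6 N down at 2.4 m → arm 2.4 m, τ = 313.6 × 2.4 = 752.6 N·m clockwise.
Sandbag: 25 × 9.8 = 245 N down at 1.6 m → arm 1.6 m, τ = 245 × 1.6 = 392 N·m clockwise.
Block: 22 × 9.8 = 215.6 N down at 2.1 m → arm 2.1 m, τ = 215.6 × 2.1 = 452.8 N·m clockwise.
Total clockwise load moment = 2164 N·m.
The cable tension T acts at 3.4 m; only its component perpendicular to the beam, T sinθ, produces torque. sin 61° = 0.8746.
For rotational equilibrium, T × 3.4 × 0.8746 = 2164, so T = 2164 / 2.974 = 728 N.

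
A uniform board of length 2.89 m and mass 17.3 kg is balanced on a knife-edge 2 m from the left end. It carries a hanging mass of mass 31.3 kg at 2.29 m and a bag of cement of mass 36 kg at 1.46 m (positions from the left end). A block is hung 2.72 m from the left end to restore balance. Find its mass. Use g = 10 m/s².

m ≈ 27.7 kg

Choose the knife-edge (at 2 m from the left end) as the axis so the support reaction has zero arm there.
Beam weight: 17.3 × 10 = 173 N down at 1.445 m → arm 0.555 m, τ = 173 × 0.555 = 96.02 N·m counterclockwise.
Hanging mass: 31.3 × 10 = 313 N down at 2.29 m → arm 0.29 m, τ = 313 × 0.29 = 90.77 N·m clockwise.
Bag of cement: 36 × 10 = 360 N down at 1.46 m → arm 0.54 m, τ = 360 × 0.54 = 194.4 N·m counterclockwise.
Net moment of known loads = 199.7 N·m counterclockwise.
An unknown mass m at 2.72 m has arm 0.72 m; its moment is m·g·0.72 clockwise.
Balancing moments: m × 10 × 0.72 = 199.7, giving m = 199.7 / (10 × 0.72) = 27.7 kg.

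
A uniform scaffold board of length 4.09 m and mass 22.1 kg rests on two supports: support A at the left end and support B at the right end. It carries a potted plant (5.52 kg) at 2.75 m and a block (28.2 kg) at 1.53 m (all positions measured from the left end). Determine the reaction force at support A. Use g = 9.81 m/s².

R_A ≈ 299 N

About support B:
Beam weight: 22.1 × 9.81 = 216.8 N down at 2.045 m → arm 2.045 m, τ = 216.8 × 2.045 = 443.4 N·m counterclockwise.
Potted plant: 5.52 × 9.81 = 54.15 N down at 2.75 m → arm 1.34 m, τ = 54.15 × 1.34 = 72.56 N·m counterclockwise.
Block: 28.2 × 9.81 = 276.6 N down at 1.53 m → arm 2.56 m, τ = 276.6 × 2.56 = 708.1 N·m counterclockwise.
Net load moment about support B = 1224 N·m counterclockwise.
Reaction R at support A is upward at 0 m, arm 4.09 m → moment R × 4.09 clockwise.
Setting net torque to zero: R × 4.09 = 1224 → R = 299 N.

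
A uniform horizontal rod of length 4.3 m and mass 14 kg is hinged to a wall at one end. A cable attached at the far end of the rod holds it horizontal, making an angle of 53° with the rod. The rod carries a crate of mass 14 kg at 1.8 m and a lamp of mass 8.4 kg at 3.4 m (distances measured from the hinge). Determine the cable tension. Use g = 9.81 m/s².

T ≈ 240 N

Taking torques about the hinge:
Beam weight: 14 × 9.81 = 137.3 N down at 2.15 m → arm 2.15 m, τ = 137.3 × 2.15 = 295.2 N·m clockwise.
Crate: 14 × 9.81 = 137.3 N down at 1.8 m → arm 1.8 m, τ = 137.3 × 1.8 = 247.1 N·m clockwise.
Lamp: 8.4 × 9.81 = 82.4 N down at 3.4 m → arm 3.4 m, τ = 82.4 × 3.4 = 280.2 N·m clockwise.
Total clockwise load moment = 822.5 N·m.
The cable tension T acts at 4.3 m; only its component perpendicular to the rod, T sinθ, produces torque. sin 53° = 0.7986.
Setting net torque to zero: T × 4.3 × 0.7986 = 822.5 → T = 822.5 / 3.434 = 240 N.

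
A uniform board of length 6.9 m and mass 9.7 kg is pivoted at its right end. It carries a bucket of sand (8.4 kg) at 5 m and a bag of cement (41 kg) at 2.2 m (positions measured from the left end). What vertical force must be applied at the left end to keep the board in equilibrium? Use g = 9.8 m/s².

Choose the right end as the axis so the unknown pivot reaction has zero arm there.
Beam weight: 9.7 × 9.8 = 95.06 N down at 3.45 m → arm 3.45 m, τ = 95.06 × 3.45 = 328 N·m counterclockwise.
Bucket of sand: 8.4 × 9.8 = 82.32 N down at 5 m → arm 1.9 m, τ = 82.32 × 1.9 = 156.4 N·m counterclockwise.
Bag of cement: 41 × 9.8 = 401.8 N down at 2.2 m → arm 4.7 m, τ = 401.8 × 4.7 = 1888 N·m counterclockwise.
Net moment of the loads = 2372 N·m counterclockwise.
The upward force F acts at the left end, arm 6.9 m, giving F × 6.9 clockwise.
Balancing moments: F × 6.9 = 2372, giving F = 2372 / 6.9 = 344 N.

F ≈ 344 N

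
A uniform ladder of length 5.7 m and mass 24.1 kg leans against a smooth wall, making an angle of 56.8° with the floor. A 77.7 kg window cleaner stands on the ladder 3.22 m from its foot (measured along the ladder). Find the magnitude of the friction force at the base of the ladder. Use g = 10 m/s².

Choose the foot of the ladder as the axis so the floor normal and friction both act there and drop out.
Ladder weight 24.1×10 = 241 N acts at 2.85 m along the ladder; its horizontal arm is 2.85·cos56.8° = 1.561 m → τ = 376.2 N·m clockwise.
Window cleaner: 77.7×10 = 777 N at 3.22 m → arm 1.763 m → τ = 1370 N·m clockwise.
Wall normal N acts horizontally at the top; its moment arm is the height L sinθ = 5.7·sin56.8° = 4.77 m, counterclockwise.
Στ = 0 ⇒ N × 4.77 = 1746 ⇒ N = 366 N.
ΣFx = 0: friction at the foot balances the wall's push, so f = N_wall = 366 N.

f ≈ 366 N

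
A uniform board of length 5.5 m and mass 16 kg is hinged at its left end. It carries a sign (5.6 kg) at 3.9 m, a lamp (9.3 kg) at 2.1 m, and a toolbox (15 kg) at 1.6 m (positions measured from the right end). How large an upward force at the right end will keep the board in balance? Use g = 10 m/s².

About the left end:
Beam weight: 16 × 10 = 160 N down at 2.75 m → arm 2.75 m, τ = 160 × 2.75 = 440 N·m clockwise.
Sign: 5.6 × 10 = 56 N down at 3.9 m → arm 1.6 m, τ = 56 × 1.6 = 89.6 N·m clockwise.
Lamp: 9.3 × 10 = 93 N down at 2.1 m → arm 3.4 m, τ = 93 × 3.4 = 316.2 N·m clockwise.
Toolbox: 15 × 10 = 150 N down at 1.6 m → arm 3.9 m, τ = 150 × 3.9 = 585 N·m clockwise.
Net moment of the loads = 1431 N·m clockwise.
The upward force F acts at the right end, arm 5.5 m, giving F × 5.5 counterclockwise.
Setting net torque to zero: F × 5.5 = 1431 → F = 1431 / 5.5 = 260 N.

F ≈ 260 N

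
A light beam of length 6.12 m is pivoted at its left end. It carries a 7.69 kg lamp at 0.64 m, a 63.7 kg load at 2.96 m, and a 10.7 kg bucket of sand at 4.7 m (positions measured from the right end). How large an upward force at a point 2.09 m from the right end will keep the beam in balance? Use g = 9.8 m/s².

F ≈ 629 N

About the left end:
Lamp: 7.69 × 9.8 = 75.36 N down at 0.64 m → arm 5.48 m, τ = 75.36 × 5.48 = 413 N·m clockwise.
Load: 63.7 × 9.8 = 624.3 N down at 2.96 m → arm 3.16 m, τ = 624.3 × 3.16 = 1973 N·m clockwise.
Bucket of sand: 10.7 × 9.8 = 104.9 N down at 4.7 m → arm 1.42 m, τ = 104.9 × 1.42 = 149 N·m clockwise.
Net moment of the loads = 2535 N·m clockwise.
The upward force F acts at a point 2.09 m from the right end, arm 4.03 m, giving F × 4.03 counterclockwise.
For rotational equilibrium, F × 4.03 = 2535, so F = 2535 / 4.03 = 629 N.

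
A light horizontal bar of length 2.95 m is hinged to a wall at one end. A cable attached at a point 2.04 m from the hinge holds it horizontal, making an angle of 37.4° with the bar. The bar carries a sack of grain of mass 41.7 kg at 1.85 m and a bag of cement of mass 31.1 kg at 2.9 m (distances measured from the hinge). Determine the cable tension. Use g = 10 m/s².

About the hinge:
Sack of grain: 41.7 × 10 = 417 N down at 1.85 m → arm 1.85 m, τ = 417 × 1.85 = 771.5 N·m clockwise.
Bag of cement: 31.1 × 10 = 311 N down at 2.9 m → arm 2.9 m, τ = 311 × 2.9 = 901.9 N·m clockwise.
Total clockwise load moment = 1673 N·m.
The cable tension T acts at 2.04 m; only its component perpendicular to the bar, T sinθ, produces torque. sin 37.4° = 0.6074.
Balancing moments: T × 2.04 × 0.6074 = 1673, giving T = 1673 / 1.239 = 1350 N.

T ≈ 1350 N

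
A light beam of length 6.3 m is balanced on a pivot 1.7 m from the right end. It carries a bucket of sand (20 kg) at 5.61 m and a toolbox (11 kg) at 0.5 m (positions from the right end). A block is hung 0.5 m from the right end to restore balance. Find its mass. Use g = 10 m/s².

Taking torques about the pivot (at 1.7 m from the right end):
Bucket of sand: 20 × 10 = 200 N down at 5.61 m → arm 3.91 m, τ = 200 × 3.91 = 782 N·m counterclockwise.
Toolbox: 11 × 10 = 110 N down at 0.5 m → arm 1.2 m, τ = 110 × 1.2 = 132 N·m clockwise.
Net moment of known loads = 650 N·m counterclockwise.
An unknown mass m at 0.5 m has arm 1.2 m; its moment is m·g·1.2 clockwise.
Στ = 0 ⇒ m × 10 × 1.2 = 650 ⇒ m = 650 / (10 × 1.2) = 54.2 kg.

m ≈ 54.2 kg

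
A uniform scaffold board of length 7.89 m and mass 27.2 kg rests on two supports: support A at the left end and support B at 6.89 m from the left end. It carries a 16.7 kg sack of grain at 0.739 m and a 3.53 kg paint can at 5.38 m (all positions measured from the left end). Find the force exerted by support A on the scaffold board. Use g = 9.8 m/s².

Choose support B as the axis so its reaction then has zero moment arm.
Beam weight: 27.2 × 9.8 = 266.6 N down at 3.945 m → arm 2.945 m, τ = 266.6 × 2.945 = 785.1 N·m counterclockwise.
Sack of grain: 16.7 × 9.8 = 163.7 N down at 0.739 m → arm 6.151 m, τ = 163.7 × 6.151 = 1007 N·m counterclockwise.
Paint can: 3.53 × 9.8 = 34.59 N down at 5.38 m → arm 1.51 m, τ = 34.59 × 1.51 = 52.23 N·m counterclockwise.
Net load moment about support B = 1844 N·m counterclockwise.
Reaction R at support A is upward at 0 m, arm 6.89 m → moment R × 6.89 clockwise.
Setting net torque to zero: R × 6.89 = 1844 → R = 268 N.

R_A ≈ 268 N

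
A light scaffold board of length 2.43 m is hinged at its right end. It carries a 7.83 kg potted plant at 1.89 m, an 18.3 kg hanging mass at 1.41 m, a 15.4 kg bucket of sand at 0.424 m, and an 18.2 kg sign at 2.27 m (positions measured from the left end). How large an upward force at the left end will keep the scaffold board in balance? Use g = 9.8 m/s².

Choose the right end as the axis so the unknown pivot reaction has zero arm there.
Potted plant: 7.83 × 9.8 = 76.73 N down at 1.89 m → arm 0.54 m, τ = 76.73 × 0.54 = 41.43 N·m counterclockwise.
Hanging mass: 18.3 × 9.8 = 179.3 N down at 1.41 m → arm 1.02 m, τ = 179.3 × 1.02 = 182.9 N·m counterclockwise.
Bucket of sand: 15.4 × 9.8 = 150.9 N down at 0.424 m → arm 2.006 m, τ = 150.9 × 2.006 = 302.7 N·m counterclockwise.
Sign: 18.2 × 9.8 = 178.4 N down at 2.27 m → arm 0.16 m, τ = 178.4 × 0.16 = 28.54 N·m counterclockwise.
Net moment of the loads = 555.6 N·m counterclockwise.
The upward force F acts at the left end, arm 2.43 m, giving F × 2.43 clockwise.
Balancing moments: F × 2.43 = 555.6, giving F = 555.6 / 2.43 = 229 N.

F ≈ 229 N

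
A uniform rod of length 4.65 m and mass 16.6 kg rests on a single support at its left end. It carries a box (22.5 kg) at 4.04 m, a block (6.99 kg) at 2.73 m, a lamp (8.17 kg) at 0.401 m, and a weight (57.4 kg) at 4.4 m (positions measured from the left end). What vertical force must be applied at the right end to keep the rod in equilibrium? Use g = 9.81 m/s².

Choose the left end as the axis so the unknown pivot reaction has zero arm there.
Beam weight: 16.6 × 9.81 = 162.8 N down at 2.325 m → arm 2.325 m, τ = 162.8 × 2.325 = 378.5 N·m clockwise.
Box: 22.5 × 9.81 = 220.7 N down at 4.04 m → arm 4.04 m, τ = 220.7 × 4.04 = 891.6 N·m clockwise.
Block: 6.99 × 9.81 = 68.57 N down at 2.73 m → arm 2.73 m, τ = 68.57 × 2.73 = 187.2 N·m clockwise.
Lamp: 8.17 × 9.81 = 80.15 N down at 0.401 m → arm 0.401 m, τ = 80.15 × 0.401 = 32.14 N·m clockwise.
Weight: 57.4 × 9.81 = 563.1 N down at 4.4 m → arm 4.4 m, τ = 563.1 × 4.4 = 2478 N·m clockwise.
Net moment of the loads = 3967 N·m clockwise.
The upward force F acts at the right end, arm 4.65 m, giving F × 4.65 counterclockwise.
Στ = 0 ⇒ F × 4.65 = 3967 ⇒ F = 3967 / 4.65 = 853 N.

F ≈ 853 N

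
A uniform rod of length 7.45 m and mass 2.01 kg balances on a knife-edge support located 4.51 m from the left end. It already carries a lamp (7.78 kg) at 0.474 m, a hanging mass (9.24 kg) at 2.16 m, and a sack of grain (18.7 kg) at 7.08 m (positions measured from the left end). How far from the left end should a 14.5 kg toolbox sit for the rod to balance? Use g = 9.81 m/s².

Taking torques about the knife-edge support (at 4.51 m from the left end):
Beam weight: 2.01 × 9.81 = 19.72 N down at 3.725 m → arm 0.785 m, τ = 19.72 × 0.785 = 15.48 N·m counterclockwise.
Lamp: 7.78 × 9.81 = 76.32 N down at 0.474 m → arm 4.036 m, τ = 76.32 × 4.036 = 308 N·m counterclockwise.
Hanging mass: 9.24 × 9.81 = 90.64 N down at 2.16 m → arm 2.35 m, τ = 90.64 × 2.35 = 213 N·m counterclockwise.
Sack of grain: 18.7 × 9.81 = 183.4 N down at 7.08 m → arm 2.57 m, τ = 183.4 × 2.57 = 471.3 N·m clockwise.
Net moment of existing loads = 65.18 N·m counterclockwise.
The toolbox weighs 14.5 × 9.81 = 142.2 N and must supply an equal clockwise moment, so its lever arm about the knife-edge support is 65.18 / 142.2 = 0.458 m.
That puts it at 4.51 + 0.458 = 4.97 m from the left end.

x ≈ 4.97 m from the left end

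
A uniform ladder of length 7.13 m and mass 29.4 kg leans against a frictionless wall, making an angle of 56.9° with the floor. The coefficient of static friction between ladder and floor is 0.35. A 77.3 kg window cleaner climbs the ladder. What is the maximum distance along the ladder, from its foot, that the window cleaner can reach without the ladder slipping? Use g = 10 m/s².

d ≈ 3.93 m

About the foot of the ladder:
Ladder weight 29.4×10 = 294 N acts at 3.565 m along the ladder; its horizontal arm is 3.565·cos56.9° = 1.947 m → τ = 572.4 N·m clockwise.
Window cleaner weight 77.3×10 = 773 N at distance d → arm d·cos56.9° → τ = 773·d·0.5461 clockwise.
Wall normal N at the top has arm L sinθ = 5.973 m counterclockwise, so Στ = 0 gives N·5.973 = 572.4 + 422.1·d.
ΣFy = 0 ⇒ N_floor = 1067 N, so the maximum friction is μ_s·N_floor = 0.35×1067 = 373.4 N. ΣFx = 0 ⇒ N_wall = f, so at the slipping point N = 373.4 N.
Substituting: 373.4×5.973 = 572.4 + 422.1·d ⇒ d = (2230 − 572.4) / 422.1 = 3.93 m.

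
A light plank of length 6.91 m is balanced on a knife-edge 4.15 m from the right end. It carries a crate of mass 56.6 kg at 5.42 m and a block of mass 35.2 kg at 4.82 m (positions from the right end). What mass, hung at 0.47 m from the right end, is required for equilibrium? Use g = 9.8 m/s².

Taking torques about the knife-edge (at 4.15 m from the right end):
Crate: 56.6 × 9.8 = 554.7 N down at 5.42 m → arm 1.27 m, τ = 554.7 × 1.27 = 704.5 N·m counterclockwise.
Block: 35.2 × 9.8 = 345 N down at 4.82 m → arm 0.67 m, τ = 345 × 0.67 = 231.2 N·m counterclockwise.
Net moment of known loads = 935.7 N·m counterclockwise.
An unknown mass m at 0.47 m has arm 3.68 m; its moment is m·g·3.68 clockwise.
For rotational equilibrium, m × 9.8 × 3.68 = 935.7, so m = 935.7 / (9.8 × 3.68) = 25.9 kg.

m ≈ 25.9 kg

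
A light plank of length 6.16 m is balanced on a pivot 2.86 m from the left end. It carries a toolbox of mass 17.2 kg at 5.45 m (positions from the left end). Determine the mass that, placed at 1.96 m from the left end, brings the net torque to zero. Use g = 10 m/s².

Sum moments about the pivot (at 2.86 m from the left end) (the support reaction has zero arm there).
Toolbox: 17.2 × 10 = 172 N down at 5.45 m → arm 2.59 m, τ = 172 × 2.59 = 445.5 N·m clockwise.
Net moment of known loads = 445.5 N·m clockwise.
An unknown mass m at 1.96 m has arm 0.9 m; its moment is m·g·0.9 counterclockwise.
Στ = 0 ⇒ m × 10 × 0.9 = 445.5 ⇒ m = 445.5 / (10 × 0.9) = 49.5 kg.

m ≈ 49.5 kg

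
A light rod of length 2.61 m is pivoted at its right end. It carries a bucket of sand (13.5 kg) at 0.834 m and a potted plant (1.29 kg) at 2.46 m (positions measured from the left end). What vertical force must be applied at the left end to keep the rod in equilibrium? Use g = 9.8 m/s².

Take moments about the right end.
Bucket of sand: 13.5 × 9.8 = 132.3 N down at 0.834 m → arm 1.776 m, τ = 132.3 × 1.776 = 235 N·m counterclockwise.
Potted plant: 1.29 × 9.8 = 12.64 N down at 2.46 m → arm 0.15 m, τ = 12.64 × 0.15 = 1.896 N·m counterclockwise.
Net moment of the loads = 236.9 N·m counterclockwise.
The upward force F acts at the left end, arm 2.61 m, giving F × 2.61 clockwise.
For rotational equilibrium, F × 2.61 = 236.9, so F = 236.9 / 2.61 = 90.8 N.

F ≈ 90.8 N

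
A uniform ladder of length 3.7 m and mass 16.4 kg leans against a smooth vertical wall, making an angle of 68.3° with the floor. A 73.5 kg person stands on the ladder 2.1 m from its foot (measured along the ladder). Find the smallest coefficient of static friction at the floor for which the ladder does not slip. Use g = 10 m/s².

Take moments about the foot of the ladder.
Ladder weight 16.4×10 = 164 N acts at 1.85 m along the ladder; its horizontal arm is 1.85·cos68.3° = 0.684 m → τ = 112.2 N·m clockwise.
Person: 73.5×10 = 735 N at 2.1 m → arm 0.7765 m → τ = 570.7 N·m clockwise.
Wall normal N acts horizontally at the top; its moment arm is the height L sinθ = 3.7·sin68.3° = 3.438 m, counterclockwise.
For rotational equilibrium, N × 3.438 = 682.9, so N = 198.6 N.
ΣFx = 0 ⇒ f = N_wall = 198.6 N. ΣFy = 0 ⇒ N_floor = 899 N.
μ_min = f / N_floor = 198.6 / 899 = 0.221.

μ_min ≈ 0.221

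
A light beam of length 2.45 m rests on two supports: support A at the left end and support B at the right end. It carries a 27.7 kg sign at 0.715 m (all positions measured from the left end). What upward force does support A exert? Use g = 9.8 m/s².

R_A ≈ 192 N

Choose support B as the axis so its reaction then has zero moment arm.
Sign: 27.7 × 9.8 = 271.5 N down at 0.715 m → arm 1.735 m, τ = 271.5 × 1.735 = 471.1 N·m counterclockwise.
Net load moment about support B = 471.1 N·m counterclockwise.
Reaction R at support A is upward at 0 m, arm 2.45 m → moment R × 2.45 clockwise.
Balancing moments: R × 2.45 = 471.1, giving R = 192 N.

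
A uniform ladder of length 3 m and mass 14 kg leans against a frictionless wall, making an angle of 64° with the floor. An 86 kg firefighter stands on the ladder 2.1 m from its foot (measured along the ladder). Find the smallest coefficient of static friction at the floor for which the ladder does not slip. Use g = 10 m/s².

μ_min ≈ 0.328

Choose the foot of the ladder as the axis so the floor normal and friction both act there and drop out.
Ladder weight 14×10 = 140 N acts at 1.5 m along the ladder; its horizontal arm is 1.5·cos64° = 0.6576 m → τ = 92.06 N·m clockwise.
Firefighter: 86×10 = 860 N at 2.1 m → arm 0.9206 m → τ = 791.7 N·m clockwise.
Wall normal N acts horizontally at the top; its moment arm is the height L sinθ = 3·sin64° = 2.696 m, counterclockwise.
Balancing moments: N × 2.696 = 883.8, giving N = 327.8 N.
ΣFx = 0 ⇒ f = N_wall = 327.8 N. ΣFy = 0 ⇒ N_floor = 1000 N.
μ_min = f / N_floor = 327.8 / 1000 = 0.328.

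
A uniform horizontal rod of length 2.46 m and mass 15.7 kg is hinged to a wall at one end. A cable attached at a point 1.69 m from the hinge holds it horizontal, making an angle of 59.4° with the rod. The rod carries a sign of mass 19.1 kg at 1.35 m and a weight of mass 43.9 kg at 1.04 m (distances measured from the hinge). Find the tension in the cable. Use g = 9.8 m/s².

T ≈ 611 N

About the hinge:
Beam weight: 15.7 × 9.8 = 153.9 N down at 1.23 m → arm 1.23 m, τ = 153.9 × 1.23 = 189.3 N·m clockwise.
Sign: 19.1 × 9.8 = 187.2 N down at 1.35 m → arm 1.35 m, τ = 187.2 × 1.35 = 252.7 N·m clockwise.
Weight: 43.9 × 9.8 = 430.2 N down at 1.04 m → arm 1.04 m, τ = 430.2 × 1.04 = 447.4 N·m clockwise.
Total clockwise load moment = 889.4 N·m.
The cable tension T acts at 1.69 m; only its component perpendicular to the rod, T sinθ, produces torque. sin 59.4° = 0.8607.
Balancing moments: T × 1.69 × 0.8607 = 889.4, giving T = 889.4 / 1.455 = 611 N.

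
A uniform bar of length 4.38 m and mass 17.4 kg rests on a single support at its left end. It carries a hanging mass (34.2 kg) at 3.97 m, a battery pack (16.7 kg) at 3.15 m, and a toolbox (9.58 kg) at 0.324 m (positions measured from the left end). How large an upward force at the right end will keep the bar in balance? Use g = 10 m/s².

F ≈ 524 N

Taking torques about the left end:
Beam weight: 17.4 × 10 = 174 N down at 2.19 m → arm 2.19 m, τ = 174 × 2.19 = 381.1 N·m clockwise.
Hanging mass: 34.2 × 10 = 342 N down at 3.97 m → arm 3.97 m, τ = 342 × 3.97 = 1358 N·m clockwise.
Battery pack: 16.7 × 10 = 167 N down at 3.15 m → arm 3.15 m, τ = 167 × 3.15 = 526 N·m clockwise.
Toolbox: 9.58 × 10 = 95.8 N down at 0.324 m → arm 0.324 m, τ = 95.8 × 0.324 = 31.04 N·m clockwise.
Net moment of the loads = 2296 N·m clockwise.
The upward force F acts at the right end, arm 4.38 m, giving F × 4.38 counterclockwise.
Στ = 0 ⇒ F × 4.38 = 2296 ⇒ F = 2296 / 4.38 = 524 N.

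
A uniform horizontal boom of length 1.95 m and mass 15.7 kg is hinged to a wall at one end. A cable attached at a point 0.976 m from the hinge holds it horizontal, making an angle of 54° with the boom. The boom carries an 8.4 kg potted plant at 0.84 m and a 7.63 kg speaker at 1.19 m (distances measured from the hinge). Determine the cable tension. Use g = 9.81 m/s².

Choose the hinge as the axis so the unknown hinge reaction has zero arm there.
Beam weight: 15.7 × 9.81 = 154 N down at 0.975 m → arm 0.975 m, τ = 154 × 0.975 = 150.2 N·m clockwise.
Potted plant: 8.4 × 9.81 = 82.4 N down at 0.84 m → arm 0.84 m, τ = 82.4 × 0.84 = 69.22 N·m clockwise.
Speaker: 7.63 × 9.81 = 74.85 N down at 1.19 m → arm 1.19 m, τ = 74.85 × 1.19 = 89.07 N·m clockwise.
Total clockwise load moment = 308.5 N·m.
The cable tension T acts at 0.976 m; only its component perpendicular to the boom, T sinθ, produces torque. sin 54° = 0.809.
For rotational equilibrium, T × 0.976 × 0.809 = 308.5, so T = 308.5 / 0.7896 = 391 N.

T ≈ 391 N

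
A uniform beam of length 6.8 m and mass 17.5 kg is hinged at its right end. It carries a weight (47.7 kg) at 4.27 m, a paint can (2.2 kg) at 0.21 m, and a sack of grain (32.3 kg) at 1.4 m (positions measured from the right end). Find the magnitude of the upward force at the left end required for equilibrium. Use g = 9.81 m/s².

Taking torques about the right end:
Beam weight: 17.5 × 9.81 = 171.7 N down at 3.4 m → arm 3.4 m, τ = 171.7 × 3.4 = 583.8 N·m counterclockwise.
Weight: 47.7 × 9.81 = 467.9 N down at 4.27 m → arm 4.27 m, τ = 467.9 × 4.27 = 1998 N·m counterclockwise.
Paint can: 2.2 × 9.81 = 21.58 N down at 0.21 m → arm 0.21 m, τ = 21.58 × 0.21 = 4.532 N·m counterclockwise.
Sack of grain: 32.3 × 9.81 = 316.9 N down at 1.4 m → arm 1.4 m, τ = 316.9 × 1.4 = 443.7 N·m counterclockwise.
Net moment of the loads = 3030 N·m counterclockwise.
The upward force F acts at the left end, arm 6.8 m, giving F × 6.8 clockwise.
Balancing moments: F × 6.8 = 3030, giving F = 3030 / 6.8 = 446 N.

F ≈ 446 N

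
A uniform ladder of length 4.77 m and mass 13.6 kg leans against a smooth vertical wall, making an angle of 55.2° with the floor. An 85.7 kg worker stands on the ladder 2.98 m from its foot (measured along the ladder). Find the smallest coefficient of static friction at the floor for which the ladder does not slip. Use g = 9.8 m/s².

Take moments about the foot of the ladder.
Ladder weight 13.6×9.8 = 133.3 N acts at 2.385 m along the ladder; its horizontal arm is 2.385·cos55.2° = 1.361 m → τ = 181.4 N·m clockwise.
Worker: 85.7×9.8 = 839.9 N at 2.98 m → arm 1.701 m → τ = 1429 N·m clockwise.
Wall normal N acts horizontally at the top; its moment arm is the height L sinθ = 4.77·sin55.2° = 3.917 m, counterclockwise.
Balancing moments: N × 3.917 = 1610, giving N = 411 N.
ΣFx = 0 ⇒ f = N_wall = 411 N. ΣFy = 0 ⇒ N_floor = 973.2 N.
μ_min = f / N_floor = 411 / 973.2 = 0.422.

μ_min ≈ 0.422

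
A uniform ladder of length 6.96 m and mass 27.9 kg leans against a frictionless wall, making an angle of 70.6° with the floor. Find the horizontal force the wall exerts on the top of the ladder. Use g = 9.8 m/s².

N_wall ≈ 48.1 N

Sum moments about the foot of the ladder (the floor normal and friction both act there and drop out).
Ladder weight 27.9×9.8 = 273.4 N acts at 3.48 m along the ladder; its horizontal arm is 3.48·cos70.6° = 1.156 m → τ = 316.1 N·m clockwise.
Wall normal N acts horizontally at the top; its moment arm is the height L sinθ = 6.96·sin70.6° = 6.565 m, counterclockwise.
Στ = 0 ⇒ N × 6.565 = 316.1 ⇒ N = 48.1 N.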